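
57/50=1.14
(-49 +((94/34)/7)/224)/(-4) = 1306097/106624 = 12.25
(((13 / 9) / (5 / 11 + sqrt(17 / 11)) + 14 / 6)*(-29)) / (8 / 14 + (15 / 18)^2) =-37618 / 891 - 182*sqrt(187) / 81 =-72.95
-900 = -900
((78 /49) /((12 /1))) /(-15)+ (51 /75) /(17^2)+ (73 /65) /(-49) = -47773 /1624350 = -0.03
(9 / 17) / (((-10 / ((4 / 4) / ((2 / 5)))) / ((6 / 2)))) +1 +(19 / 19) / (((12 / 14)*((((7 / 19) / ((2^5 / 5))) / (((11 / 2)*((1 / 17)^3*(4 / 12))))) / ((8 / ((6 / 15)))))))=133393 / 176868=0.75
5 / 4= 1.25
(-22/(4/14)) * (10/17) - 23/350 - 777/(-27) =-887969/53550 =-16.58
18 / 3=6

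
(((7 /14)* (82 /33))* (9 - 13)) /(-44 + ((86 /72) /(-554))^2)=21744384768 /192517337485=0.11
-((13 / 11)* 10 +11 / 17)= -2331 / 187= -12.47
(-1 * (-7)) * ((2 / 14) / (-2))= -1 / 2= -0.50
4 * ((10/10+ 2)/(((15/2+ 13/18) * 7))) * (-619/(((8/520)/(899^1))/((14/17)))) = -3906496620/629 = -6210646.45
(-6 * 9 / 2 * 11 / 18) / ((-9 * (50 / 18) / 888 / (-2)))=-1172.16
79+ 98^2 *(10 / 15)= 19445 / 3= 6481.67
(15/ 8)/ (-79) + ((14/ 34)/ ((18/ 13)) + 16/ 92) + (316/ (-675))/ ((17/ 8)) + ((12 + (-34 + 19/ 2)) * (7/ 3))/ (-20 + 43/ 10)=54601576669/ 26187694200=2.09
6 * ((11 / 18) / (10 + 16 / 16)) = 1 / 3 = 0.33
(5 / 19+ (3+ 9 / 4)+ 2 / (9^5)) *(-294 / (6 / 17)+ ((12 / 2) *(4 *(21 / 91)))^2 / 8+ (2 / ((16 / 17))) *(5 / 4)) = -36863153077043 / 8089870464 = -4556.70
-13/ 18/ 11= -0.07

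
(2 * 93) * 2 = 372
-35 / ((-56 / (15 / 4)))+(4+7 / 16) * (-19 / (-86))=2287 / 688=3.32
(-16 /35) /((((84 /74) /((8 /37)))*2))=-32 /735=-0.04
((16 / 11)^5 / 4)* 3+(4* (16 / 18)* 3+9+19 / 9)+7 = 48790097 / 1449459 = 33.66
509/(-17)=-509/17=-29.94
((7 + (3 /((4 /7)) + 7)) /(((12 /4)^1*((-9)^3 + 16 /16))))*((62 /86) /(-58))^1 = 341 /3112512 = 0.00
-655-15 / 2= -1325 / 2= -662.50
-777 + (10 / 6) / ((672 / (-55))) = -1566707 / 2016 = -777.14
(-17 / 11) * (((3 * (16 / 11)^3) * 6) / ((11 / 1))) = -1253376 / 161051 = -7.78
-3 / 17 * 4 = -12 / 17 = -0.71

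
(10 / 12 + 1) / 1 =11 / 6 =1.83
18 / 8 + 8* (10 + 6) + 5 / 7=3667 / 28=130.96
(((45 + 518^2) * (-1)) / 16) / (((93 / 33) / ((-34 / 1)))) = 50185003 / 248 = 202358.88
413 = 413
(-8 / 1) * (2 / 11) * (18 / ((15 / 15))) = -288 / 11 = -26.18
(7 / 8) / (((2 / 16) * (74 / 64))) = 224 / 37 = 6.05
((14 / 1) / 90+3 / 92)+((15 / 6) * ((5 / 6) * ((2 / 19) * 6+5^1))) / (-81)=46001 / 1061910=0.04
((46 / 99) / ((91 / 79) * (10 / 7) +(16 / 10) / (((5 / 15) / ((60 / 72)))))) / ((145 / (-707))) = -0.40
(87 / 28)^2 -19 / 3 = 7811 / 2352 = 3.32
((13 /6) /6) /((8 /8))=0.36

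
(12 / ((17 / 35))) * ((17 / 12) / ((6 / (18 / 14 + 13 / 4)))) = 635 / 24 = 26.46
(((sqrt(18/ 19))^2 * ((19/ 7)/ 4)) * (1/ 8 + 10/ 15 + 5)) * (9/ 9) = 417/ 112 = 3.72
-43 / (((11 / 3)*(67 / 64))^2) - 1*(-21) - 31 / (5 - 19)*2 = 85588018 / 3802183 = 22.51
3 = 3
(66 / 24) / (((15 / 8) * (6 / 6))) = 22 / 15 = 1.47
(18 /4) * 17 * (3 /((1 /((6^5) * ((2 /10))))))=1784592 /5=356918.40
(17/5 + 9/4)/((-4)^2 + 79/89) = 10057/30060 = 0.33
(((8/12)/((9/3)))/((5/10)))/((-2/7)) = -14/9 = -1.56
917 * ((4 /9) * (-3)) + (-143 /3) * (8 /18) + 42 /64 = -1074121 /864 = -1243.20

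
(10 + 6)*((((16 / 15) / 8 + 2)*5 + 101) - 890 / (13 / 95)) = -102274.87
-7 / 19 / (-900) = 7 / 17100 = 0.00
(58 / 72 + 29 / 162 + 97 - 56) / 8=13603 / 2592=5.25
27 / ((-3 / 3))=-27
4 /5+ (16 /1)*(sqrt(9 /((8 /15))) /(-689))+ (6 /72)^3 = 0.71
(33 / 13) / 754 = 0.00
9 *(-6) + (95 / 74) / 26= -53.95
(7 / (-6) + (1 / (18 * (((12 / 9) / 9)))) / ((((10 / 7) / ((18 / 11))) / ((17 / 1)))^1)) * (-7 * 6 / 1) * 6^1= -170079 / 110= -1546.17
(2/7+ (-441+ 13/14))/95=-6157/1330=-4.63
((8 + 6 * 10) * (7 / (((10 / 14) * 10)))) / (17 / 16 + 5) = 10.99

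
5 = 5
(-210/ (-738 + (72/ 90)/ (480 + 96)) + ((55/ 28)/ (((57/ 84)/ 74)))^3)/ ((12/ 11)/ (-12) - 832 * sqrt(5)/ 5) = 1970307319332979000/ 305267690295725719 - 3606450517307084761600 * sqrt(5)/ 305267690295725719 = -26410.58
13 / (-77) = -13 / 77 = -0.17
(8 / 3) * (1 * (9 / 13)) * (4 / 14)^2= 96 / 637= 0.15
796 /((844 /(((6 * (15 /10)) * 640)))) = 1146240 /211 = 5432.42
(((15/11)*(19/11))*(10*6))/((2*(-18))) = -475/121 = -3.93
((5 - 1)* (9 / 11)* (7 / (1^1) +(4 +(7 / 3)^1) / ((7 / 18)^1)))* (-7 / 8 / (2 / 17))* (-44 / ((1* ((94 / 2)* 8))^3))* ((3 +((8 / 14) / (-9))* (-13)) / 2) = 667811 / 744203264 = 0.00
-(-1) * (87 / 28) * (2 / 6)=29 / 28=1.04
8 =8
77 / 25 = 3.08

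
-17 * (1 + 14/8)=-46.75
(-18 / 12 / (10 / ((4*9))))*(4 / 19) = -108 / 95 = -1.14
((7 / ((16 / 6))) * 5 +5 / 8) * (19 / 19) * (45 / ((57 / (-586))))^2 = 1062381375 / 361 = 2942884.70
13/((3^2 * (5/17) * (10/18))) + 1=246/25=9.84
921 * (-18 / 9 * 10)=-18420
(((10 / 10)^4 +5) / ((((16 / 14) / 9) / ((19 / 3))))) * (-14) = -8379 / 2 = -4189.50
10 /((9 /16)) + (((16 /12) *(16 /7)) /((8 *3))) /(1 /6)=1168 /63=18.54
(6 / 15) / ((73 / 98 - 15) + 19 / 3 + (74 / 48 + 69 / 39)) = -10192 / 117485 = -0.09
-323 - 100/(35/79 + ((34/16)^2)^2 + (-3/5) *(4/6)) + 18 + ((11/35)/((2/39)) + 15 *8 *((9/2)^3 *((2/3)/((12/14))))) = 18979542581183/2314229890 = 8201.23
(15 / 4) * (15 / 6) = 75 / 8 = 9.38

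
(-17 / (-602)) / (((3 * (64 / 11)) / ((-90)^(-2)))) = 0.00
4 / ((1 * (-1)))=-4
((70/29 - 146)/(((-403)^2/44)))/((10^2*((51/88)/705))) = -189445344/400338185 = -0.47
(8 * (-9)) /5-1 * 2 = -82 /5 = -16.40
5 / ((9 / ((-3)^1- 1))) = -20 / 9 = -2.22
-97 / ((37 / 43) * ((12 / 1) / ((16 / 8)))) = -4171 / 222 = -18.79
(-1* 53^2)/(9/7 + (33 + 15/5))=-19663/261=-75.34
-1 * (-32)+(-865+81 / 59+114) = -42340 / 59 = -717.63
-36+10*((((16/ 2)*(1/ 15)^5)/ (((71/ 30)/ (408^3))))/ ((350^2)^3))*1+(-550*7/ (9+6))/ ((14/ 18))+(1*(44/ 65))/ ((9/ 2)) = -365.85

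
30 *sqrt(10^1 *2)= 134.16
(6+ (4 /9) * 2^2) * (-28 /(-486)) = 980 /2187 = 0.45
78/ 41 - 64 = -2546/ 41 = -62.10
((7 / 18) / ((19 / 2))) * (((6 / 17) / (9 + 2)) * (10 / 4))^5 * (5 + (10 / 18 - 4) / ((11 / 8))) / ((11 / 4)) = 3412500 / 27668996154547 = 0.00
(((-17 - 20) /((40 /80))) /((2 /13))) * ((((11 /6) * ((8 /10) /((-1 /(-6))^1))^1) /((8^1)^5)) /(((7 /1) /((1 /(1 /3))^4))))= -428571 /286720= -1.49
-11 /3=-3.67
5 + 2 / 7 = 37 / 7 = 5.29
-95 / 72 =-1.32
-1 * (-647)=647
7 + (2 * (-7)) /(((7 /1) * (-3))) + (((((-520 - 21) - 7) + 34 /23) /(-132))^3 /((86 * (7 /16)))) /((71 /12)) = 7.99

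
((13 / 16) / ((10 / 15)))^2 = 1521 / 1024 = 1.49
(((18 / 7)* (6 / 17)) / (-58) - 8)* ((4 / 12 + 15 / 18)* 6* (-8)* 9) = 1991664 / 493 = 4039.89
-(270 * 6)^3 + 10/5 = -4251527998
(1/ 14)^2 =1/ 196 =0.01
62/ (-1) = -62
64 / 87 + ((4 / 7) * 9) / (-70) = 14114 / 21315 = 0.66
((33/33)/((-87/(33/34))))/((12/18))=-33/1972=-0.02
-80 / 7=-11.43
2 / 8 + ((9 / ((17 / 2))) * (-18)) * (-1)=1313 / 68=19.31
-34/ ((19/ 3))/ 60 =-0.09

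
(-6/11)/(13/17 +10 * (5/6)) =-153/2552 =-0.06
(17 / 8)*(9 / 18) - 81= -1279 / 16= -79.94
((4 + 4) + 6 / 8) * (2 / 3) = 35 / 6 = 5.83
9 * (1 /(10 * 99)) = 1 /110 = 0.01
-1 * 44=-44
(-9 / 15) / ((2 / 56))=-16.80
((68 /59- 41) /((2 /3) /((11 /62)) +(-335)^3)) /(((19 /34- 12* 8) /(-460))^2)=69009260352 /2802831809394419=0.00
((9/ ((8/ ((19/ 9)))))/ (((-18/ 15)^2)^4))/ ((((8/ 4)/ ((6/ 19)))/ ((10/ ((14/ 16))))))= 1953125/ 1959552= 1.00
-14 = -14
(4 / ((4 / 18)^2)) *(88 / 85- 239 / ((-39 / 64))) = 31852.47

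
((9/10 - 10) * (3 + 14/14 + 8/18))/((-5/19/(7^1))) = 48412/45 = 1075.82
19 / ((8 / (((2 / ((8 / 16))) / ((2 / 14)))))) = 133 / 2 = 66.50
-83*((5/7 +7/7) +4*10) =-24236/7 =-3462.29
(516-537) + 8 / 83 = -1735 / 83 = -20.90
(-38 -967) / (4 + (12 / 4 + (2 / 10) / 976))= -1634800 / 11387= -143.57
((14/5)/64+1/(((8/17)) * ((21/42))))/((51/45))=2061/544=3.79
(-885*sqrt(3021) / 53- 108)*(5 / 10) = -885*sqrt(3021) / 106- 54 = -512.89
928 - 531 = 397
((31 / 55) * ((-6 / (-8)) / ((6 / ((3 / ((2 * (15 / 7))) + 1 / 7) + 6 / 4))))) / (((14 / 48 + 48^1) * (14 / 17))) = 64821 / 15617525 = 0.00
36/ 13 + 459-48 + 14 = 5561/ 13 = 427.77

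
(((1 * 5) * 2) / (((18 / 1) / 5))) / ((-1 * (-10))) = 5 / 18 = 0.28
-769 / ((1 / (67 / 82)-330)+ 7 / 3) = 154569 / 65615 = 2.36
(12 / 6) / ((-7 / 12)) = -24 / 7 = -3.43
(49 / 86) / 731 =49 / 62866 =0.00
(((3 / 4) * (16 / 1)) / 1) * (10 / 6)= 20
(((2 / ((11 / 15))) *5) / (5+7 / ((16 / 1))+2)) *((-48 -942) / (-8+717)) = -216000 / 84371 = -2.56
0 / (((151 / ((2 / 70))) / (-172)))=0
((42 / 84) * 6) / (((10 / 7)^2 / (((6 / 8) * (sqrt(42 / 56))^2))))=1323 / 1600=0.83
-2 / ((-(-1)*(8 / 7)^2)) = -49 / 32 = -1.53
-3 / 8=-0.38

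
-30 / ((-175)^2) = -6 / 6125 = -0.00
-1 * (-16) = 16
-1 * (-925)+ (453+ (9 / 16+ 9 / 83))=1830875 / 1328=1378.67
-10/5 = -2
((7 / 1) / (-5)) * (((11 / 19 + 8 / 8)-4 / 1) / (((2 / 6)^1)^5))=78246 / 95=823.64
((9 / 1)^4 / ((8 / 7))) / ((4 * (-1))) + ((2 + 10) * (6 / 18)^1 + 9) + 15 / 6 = -45431 / 32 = -1419.72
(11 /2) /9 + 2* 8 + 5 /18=152 /9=16.89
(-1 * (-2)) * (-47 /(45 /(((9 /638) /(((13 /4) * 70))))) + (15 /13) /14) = 0.16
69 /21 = 23 /7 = 3.29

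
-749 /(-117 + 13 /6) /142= 2247 /48919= 0.05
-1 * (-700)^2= -490000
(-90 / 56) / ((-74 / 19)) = 0.41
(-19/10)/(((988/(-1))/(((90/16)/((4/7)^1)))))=63/3328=0.02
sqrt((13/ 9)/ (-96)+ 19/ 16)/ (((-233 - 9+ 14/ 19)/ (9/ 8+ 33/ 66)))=-0.01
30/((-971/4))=-120/971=-0.12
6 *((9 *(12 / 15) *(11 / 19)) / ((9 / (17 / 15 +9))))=704 / 25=28.16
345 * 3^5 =83835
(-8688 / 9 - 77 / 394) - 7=-1149529 / 1182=-972.53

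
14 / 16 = 7 / 8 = 0.88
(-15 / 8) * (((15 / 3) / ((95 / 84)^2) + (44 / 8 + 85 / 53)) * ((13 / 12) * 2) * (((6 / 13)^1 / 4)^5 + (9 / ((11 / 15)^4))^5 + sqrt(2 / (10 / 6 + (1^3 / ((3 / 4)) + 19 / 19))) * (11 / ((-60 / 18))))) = -491575037905702111902118555276349039521143 / 376452460929647450733810173146112 + 903946329 * sqrt(2) / 12245120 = -1305808965.60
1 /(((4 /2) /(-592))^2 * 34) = 43808 /17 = 2576.94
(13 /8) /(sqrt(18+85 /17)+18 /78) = -507 /31024+2197 * sqrt(23) /31024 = 0.32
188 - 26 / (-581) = 109254 / 581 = 188.04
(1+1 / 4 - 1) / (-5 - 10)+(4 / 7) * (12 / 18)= 51 / 140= 0.36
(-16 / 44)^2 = 16 / 121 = 0.13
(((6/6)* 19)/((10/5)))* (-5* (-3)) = 285/2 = 142.50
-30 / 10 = -3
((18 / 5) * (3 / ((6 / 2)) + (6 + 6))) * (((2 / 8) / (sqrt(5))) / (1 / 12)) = 62.79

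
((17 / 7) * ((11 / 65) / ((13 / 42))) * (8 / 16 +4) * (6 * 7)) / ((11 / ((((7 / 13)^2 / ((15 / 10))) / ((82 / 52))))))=1259496 / 450385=2.80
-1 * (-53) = 53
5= 5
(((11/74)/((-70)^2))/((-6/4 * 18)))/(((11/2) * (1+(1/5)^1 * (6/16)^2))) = -0.00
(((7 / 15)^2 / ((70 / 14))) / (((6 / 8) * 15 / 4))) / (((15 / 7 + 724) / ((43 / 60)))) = 58996 / 3859903125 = 0.00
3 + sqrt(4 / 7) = 2*sqrt(7) / 7 + 3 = 3.76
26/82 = 0.32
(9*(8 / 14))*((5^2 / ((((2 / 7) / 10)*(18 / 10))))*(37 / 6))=46250 / 3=15416.67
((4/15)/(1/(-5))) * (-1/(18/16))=32/27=1.19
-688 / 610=-344 / 305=-1.13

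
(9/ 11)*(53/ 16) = 477/ 176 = 2.71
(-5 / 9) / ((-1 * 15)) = 1 / 27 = 0.04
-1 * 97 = -97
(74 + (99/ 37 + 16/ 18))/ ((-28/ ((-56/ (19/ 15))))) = 258290/ 2109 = 122.47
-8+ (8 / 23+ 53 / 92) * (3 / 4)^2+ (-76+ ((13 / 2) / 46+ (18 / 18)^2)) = -121203 / 1472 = -82.34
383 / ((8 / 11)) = 4213 / 8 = 526.62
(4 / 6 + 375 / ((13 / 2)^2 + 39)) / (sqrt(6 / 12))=206 * sqrt(2) / 39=7.47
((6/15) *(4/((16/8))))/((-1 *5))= -4/25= -0.16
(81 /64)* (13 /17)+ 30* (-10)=-325347 /1088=-299.03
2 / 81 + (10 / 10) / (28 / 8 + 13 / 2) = 101 / 810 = 0.12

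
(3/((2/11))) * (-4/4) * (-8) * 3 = 396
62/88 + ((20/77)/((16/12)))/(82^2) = 91198/129437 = 0.70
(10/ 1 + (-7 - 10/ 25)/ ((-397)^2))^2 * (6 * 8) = 2980843634427312/ 621014922025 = 4799.95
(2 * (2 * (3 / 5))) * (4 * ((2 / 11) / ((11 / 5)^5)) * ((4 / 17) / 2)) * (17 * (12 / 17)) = 1440000 / 30116537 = 0.05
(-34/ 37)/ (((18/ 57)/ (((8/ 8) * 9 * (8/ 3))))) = -69.84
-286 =-286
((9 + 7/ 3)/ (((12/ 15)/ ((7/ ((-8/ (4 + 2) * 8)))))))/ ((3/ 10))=-2975/ 96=-30.99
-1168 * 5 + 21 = -5819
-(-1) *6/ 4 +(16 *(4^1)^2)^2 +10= 131095/ 2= 65547.50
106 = 106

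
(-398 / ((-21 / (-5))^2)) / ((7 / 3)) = -9950 / 1029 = -9.67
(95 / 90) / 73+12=15787 / 1314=12.01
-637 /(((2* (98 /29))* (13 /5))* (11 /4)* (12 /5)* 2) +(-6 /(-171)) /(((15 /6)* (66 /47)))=-205873 /75240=-2.74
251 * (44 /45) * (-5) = -11044 /9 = -1227.11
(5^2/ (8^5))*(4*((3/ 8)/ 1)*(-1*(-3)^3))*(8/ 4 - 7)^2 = 0.77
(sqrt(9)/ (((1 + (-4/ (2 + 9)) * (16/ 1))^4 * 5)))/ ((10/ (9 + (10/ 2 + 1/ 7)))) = 4348377/ 2761668350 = 0.00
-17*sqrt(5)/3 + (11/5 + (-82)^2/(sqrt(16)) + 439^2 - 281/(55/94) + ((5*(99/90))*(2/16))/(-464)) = 79183024803/408320 - 17*sqrt(5)/3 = 193911.27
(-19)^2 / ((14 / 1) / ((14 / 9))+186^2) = 361 / 34605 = 0.01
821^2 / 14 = 674041 / 14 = 48145.79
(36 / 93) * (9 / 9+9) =120 / 31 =3.87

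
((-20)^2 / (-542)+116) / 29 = 31236 / 7859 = 3.97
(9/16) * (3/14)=27/224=0.12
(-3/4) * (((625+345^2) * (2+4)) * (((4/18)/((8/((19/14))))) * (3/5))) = -682005/56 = -12178.66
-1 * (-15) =15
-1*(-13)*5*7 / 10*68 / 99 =3094 / 99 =31.25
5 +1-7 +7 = 6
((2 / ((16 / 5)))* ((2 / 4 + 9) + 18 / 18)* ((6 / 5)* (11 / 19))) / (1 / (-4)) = -693 / 38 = -18.24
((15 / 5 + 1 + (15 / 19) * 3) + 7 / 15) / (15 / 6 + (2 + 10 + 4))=3896 / 10545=0.37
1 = 1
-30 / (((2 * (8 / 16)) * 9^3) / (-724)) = 7240 / 243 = 29.79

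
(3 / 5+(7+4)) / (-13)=-58 / 65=-0.89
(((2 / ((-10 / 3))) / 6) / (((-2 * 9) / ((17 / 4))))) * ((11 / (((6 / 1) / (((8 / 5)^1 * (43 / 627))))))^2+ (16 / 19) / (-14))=-214013 / 460545750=-0.00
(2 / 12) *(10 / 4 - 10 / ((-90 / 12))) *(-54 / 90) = -23 / 60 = -0.38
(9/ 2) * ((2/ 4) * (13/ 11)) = 117/ 44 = 2.66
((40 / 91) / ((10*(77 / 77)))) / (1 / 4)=16 / 91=0.18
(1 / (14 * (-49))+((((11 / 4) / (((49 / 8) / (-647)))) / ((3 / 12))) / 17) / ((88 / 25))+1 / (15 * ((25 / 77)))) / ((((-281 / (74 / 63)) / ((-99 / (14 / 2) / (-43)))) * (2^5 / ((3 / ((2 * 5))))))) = 34199050457 / 138093707080000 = 0.00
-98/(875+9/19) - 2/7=-0.40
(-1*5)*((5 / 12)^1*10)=-125 / 6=-20.83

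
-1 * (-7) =7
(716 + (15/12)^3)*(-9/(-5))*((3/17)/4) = 1240623/21760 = 57.01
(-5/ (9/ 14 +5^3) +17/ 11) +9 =203274/ 19349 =10.51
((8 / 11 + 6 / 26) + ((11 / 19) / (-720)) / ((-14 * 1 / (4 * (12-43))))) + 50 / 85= 179151949 / 116396280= 1.54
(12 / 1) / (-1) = -12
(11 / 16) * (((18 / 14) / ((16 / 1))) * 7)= 99 / 256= 0.39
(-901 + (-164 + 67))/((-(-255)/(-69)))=22954/85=270.05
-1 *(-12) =12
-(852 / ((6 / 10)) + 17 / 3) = -4277 / 3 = -1425.67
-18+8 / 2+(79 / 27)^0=-13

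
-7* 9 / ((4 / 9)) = -567 / 4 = -141.75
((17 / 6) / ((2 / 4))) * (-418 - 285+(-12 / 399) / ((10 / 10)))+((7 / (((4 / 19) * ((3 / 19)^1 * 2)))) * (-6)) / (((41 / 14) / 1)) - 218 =-144533617 / 32718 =-4417.56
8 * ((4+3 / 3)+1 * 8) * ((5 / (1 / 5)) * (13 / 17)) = 33800 / 17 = 1988.24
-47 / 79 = -0.59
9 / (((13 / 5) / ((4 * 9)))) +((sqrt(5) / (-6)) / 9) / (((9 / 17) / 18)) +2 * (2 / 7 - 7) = 10118 / 91 - 17 * sqrt(5) / 27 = 109.78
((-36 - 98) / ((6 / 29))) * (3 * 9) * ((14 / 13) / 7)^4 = -279792 / 28561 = -9.80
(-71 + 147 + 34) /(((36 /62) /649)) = 1106545 /9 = 122949.44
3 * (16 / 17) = 48 / 17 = 2.82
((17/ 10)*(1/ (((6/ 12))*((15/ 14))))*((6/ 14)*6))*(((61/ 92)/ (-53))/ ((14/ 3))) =-0.02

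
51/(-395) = -51/395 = -0.13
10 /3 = 3.33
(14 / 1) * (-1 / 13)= -14 / 13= -1.08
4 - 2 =2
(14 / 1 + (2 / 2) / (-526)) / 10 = 7363 / 5260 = 1.40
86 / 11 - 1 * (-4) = 130 / 11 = 11.82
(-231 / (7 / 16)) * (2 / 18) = -176 / 3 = -58.67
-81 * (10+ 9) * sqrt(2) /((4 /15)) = -23085 * sqrt(2) /4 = -8161.78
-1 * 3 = -3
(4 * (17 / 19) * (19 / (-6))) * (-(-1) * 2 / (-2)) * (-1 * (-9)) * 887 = 90474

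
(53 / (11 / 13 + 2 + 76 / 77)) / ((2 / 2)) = 53053 / 3837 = 13.83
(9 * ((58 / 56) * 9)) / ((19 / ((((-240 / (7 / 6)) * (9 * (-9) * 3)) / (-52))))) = -51372630 / 12103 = -4244.62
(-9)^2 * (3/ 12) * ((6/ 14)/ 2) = 243/ 56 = 4.34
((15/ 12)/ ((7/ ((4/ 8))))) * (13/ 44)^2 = 845/ 108416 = 0.01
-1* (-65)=65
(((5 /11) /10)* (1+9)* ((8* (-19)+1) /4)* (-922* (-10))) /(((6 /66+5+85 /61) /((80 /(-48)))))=530783875 /13053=40663.75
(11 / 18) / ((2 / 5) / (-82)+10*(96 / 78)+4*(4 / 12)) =0.04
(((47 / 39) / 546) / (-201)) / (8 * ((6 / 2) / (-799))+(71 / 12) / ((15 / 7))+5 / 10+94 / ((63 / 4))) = -375530 / 314598152739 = -0.00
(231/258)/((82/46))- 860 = -859.50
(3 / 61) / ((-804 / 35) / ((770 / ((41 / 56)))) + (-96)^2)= 377300 / 70702834033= 0.00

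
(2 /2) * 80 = 80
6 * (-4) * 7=-168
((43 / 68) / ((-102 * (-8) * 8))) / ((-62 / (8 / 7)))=-43 / 24081792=-0.00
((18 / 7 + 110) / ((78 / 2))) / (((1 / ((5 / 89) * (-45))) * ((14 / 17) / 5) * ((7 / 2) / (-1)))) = 5023500 / 396851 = 12.66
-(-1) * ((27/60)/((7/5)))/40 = 9/1120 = 0.01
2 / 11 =0.18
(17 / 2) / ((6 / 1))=17 / 12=1.42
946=946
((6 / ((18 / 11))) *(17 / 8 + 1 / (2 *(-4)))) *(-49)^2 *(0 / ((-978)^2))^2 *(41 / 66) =0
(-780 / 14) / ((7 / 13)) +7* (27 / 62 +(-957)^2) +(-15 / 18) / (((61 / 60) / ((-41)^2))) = 1187789181155 / 185318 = 6409464.71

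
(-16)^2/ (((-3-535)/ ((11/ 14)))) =-0.37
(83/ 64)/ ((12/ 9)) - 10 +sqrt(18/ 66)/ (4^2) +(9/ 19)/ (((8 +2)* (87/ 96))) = -6329941/ 705280 +sqrt(33)/ 176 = -8.94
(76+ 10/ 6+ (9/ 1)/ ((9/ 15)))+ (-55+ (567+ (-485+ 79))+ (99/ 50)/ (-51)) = 506501/ 2550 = 198.63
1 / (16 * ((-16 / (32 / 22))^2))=1 / 1936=0.00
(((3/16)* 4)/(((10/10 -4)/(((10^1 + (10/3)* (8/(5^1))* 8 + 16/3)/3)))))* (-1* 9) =87/2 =43.50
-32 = -32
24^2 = 576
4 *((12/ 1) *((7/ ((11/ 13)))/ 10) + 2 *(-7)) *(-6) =5376/ 55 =97.75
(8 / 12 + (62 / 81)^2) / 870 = 4109 / 2854035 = 0.00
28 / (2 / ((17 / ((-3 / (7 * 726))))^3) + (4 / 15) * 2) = 5015408098174320 / 95531582822353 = 52.50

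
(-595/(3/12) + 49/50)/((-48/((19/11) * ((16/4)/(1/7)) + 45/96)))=2420.28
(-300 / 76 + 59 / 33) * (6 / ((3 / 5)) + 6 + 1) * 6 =-46036 / 209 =-220.27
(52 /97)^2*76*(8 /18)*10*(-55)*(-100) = 45210880000 /84681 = 533896.39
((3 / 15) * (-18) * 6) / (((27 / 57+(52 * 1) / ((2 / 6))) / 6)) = -4104 / 4955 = -0.83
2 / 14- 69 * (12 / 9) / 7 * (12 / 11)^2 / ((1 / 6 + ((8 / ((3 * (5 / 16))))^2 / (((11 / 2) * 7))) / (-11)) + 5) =-39827461 / 13326173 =-2.99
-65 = -65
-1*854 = -854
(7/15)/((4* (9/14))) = 49/270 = 0.18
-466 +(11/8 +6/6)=-463.62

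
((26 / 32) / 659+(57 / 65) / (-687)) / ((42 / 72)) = -20493 / 274658020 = -0.00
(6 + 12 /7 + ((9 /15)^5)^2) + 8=1074632093 /68359375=15.72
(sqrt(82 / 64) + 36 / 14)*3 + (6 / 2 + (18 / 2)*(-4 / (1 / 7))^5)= -1084253109 / 7 + 3*sqrt(82) / 8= -154893297.89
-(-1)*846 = 846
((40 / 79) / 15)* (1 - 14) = -104 / 237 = -0.44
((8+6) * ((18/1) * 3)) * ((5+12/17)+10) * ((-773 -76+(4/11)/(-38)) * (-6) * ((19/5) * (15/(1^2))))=644710039848/187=3447647271.91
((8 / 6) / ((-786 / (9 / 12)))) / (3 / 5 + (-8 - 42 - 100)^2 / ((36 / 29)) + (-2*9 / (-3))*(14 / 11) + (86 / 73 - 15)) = -4015 / 57181066914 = -0.00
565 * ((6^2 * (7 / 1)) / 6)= 23730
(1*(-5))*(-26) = 130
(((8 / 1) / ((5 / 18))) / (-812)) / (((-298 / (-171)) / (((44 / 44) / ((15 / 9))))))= -9234 / 756175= -0.01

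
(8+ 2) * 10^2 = 1000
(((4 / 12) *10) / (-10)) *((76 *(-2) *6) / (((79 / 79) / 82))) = 24928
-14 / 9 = -1.56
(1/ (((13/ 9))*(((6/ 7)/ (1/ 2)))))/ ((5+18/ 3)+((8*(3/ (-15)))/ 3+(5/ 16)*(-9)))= 1260/ 23881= 0.05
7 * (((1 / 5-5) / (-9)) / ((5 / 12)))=224 / 25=8.96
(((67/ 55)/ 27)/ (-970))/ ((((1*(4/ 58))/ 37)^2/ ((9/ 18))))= -77139043/ 11523600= -6.69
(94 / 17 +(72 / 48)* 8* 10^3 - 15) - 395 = 197124 / 17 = 11595.53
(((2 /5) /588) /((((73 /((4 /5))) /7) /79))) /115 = 158 /4407375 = 0.00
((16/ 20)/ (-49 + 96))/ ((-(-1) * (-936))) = -0.00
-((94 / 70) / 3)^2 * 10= -4418 / 2205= -2.00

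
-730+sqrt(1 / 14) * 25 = -730+25 * sqrt(14) / 14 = -723.32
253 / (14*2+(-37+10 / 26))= -3289 / 112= -29.37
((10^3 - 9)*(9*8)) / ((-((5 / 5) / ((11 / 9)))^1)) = -87208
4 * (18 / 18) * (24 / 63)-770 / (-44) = 19.02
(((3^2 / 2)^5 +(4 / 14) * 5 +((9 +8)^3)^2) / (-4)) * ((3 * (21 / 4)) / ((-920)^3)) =48665062071 / 398688256000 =0.12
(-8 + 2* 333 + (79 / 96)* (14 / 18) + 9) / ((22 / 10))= 2884205 / 9504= 303.47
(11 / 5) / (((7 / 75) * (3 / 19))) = 1045 / 7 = 149.29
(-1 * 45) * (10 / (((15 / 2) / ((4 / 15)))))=-16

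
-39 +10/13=-497/13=-38.23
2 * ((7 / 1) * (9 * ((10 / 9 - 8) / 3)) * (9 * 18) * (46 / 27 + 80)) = -3829616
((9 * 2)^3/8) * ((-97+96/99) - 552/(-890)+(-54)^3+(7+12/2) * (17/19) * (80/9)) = -10675619597529/93005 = -114785437.32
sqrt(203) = 14.25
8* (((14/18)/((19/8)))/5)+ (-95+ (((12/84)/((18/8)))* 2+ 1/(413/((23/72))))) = -88842101/941640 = -94.35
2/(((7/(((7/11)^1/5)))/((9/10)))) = 9/275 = 0.03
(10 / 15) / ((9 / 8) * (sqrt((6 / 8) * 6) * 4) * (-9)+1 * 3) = -36 * sqrt(2) / 6553-16 / 58977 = -0.01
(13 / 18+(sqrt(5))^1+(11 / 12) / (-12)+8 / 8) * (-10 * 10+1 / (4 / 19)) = -381 * sqrt(5) / 4 -10033 / 64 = -369.75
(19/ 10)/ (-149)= -19/ 1490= -0.01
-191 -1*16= -207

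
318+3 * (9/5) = 323.40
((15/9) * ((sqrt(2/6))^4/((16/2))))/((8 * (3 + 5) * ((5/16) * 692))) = 0.00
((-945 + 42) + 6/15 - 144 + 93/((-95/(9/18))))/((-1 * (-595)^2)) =28421/9609250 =0.00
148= 148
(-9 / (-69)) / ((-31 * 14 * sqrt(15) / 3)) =-3 * sqrt(15) / 49910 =-0.00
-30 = -30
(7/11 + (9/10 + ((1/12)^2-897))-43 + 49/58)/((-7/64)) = 861402772/100485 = 8572.45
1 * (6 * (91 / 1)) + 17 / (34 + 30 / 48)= 546.49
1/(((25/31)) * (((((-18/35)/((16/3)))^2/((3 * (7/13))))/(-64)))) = -43552768/3159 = -13786.88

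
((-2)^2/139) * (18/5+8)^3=780448/17375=44.92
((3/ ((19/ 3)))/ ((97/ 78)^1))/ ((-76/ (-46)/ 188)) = 1517724/ 35017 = 43.34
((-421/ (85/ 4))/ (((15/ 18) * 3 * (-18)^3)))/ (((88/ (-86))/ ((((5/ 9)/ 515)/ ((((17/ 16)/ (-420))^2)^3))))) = -22868551724727009280000/ 4184223448581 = -5465423155.75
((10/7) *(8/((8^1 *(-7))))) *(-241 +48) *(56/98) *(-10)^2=772000/343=2250.73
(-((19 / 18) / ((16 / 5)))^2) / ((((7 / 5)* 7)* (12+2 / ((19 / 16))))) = -171475 / 211341312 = -0.00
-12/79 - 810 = -64002/79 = -810.15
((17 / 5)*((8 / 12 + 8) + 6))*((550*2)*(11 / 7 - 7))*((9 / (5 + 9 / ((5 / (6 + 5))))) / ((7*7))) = -23449800 / 10633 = -2205.38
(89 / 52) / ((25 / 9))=801 / 1300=0.62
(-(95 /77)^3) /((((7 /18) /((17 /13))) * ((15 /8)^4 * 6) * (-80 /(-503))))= -15014735104 /28042539525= -0.54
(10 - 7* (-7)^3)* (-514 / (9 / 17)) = -21067318 / 9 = -2340813.11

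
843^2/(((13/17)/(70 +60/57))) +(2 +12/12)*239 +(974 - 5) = 16309810992/247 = 66031623.45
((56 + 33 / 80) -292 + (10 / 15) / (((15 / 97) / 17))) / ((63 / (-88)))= 257081 / 1134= 226.70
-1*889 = -889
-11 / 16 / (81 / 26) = -143 / 648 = -0.22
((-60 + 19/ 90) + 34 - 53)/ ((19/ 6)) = -7091/ 285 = -24.88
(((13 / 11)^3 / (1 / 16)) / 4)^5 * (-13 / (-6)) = 340693303901788078592 / 12531744508246953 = 27186.42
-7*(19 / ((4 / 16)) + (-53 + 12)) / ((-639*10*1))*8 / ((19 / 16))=3136 / 12141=0.26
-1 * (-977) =977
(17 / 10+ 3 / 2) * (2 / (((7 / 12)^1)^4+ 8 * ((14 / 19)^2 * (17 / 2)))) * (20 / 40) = 119771136 / 1386180845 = 0.09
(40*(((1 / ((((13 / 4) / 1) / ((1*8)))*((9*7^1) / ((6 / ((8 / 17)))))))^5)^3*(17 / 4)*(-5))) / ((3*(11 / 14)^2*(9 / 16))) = -5478763139966437905311418217293414400 / 232483834477053191807344446180462889731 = -0.02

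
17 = 17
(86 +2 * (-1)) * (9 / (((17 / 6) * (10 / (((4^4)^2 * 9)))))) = 1337720832 / 85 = 15737892.14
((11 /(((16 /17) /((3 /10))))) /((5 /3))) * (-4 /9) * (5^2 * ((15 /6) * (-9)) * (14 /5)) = 11781 /8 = 1472.62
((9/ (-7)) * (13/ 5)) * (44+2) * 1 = -5382/ 35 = -153.77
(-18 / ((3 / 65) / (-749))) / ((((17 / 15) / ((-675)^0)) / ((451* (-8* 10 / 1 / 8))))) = -19761241500 / 17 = -1162425970.59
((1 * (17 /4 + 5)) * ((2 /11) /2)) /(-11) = -37 /484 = -0.08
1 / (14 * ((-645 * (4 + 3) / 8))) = -4 / 31605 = -0.00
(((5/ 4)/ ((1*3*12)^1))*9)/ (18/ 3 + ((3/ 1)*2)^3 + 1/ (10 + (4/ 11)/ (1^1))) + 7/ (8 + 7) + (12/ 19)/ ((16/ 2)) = 31578061/ 57727320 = 0.55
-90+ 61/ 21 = -1829/ 21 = -87.10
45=45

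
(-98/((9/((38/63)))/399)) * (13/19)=-1793.04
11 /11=1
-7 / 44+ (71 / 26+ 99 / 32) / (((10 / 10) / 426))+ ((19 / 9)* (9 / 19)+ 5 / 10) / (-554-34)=2481.08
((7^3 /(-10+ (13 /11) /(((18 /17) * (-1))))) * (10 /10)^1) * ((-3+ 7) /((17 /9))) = -2444904 /37417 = -65.34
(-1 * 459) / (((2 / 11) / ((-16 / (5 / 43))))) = 1736856 / 5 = 347371.20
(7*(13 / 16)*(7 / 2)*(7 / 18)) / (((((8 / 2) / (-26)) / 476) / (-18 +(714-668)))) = -48286511 / 72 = -670645.99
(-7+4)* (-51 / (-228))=-51 / 76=-0.67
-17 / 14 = -1.21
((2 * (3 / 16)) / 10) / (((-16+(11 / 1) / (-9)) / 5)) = -27 / 2480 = -0.01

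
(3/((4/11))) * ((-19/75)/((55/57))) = -1083/500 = -2.17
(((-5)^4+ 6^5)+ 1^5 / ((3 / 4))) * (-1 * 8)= -201656 / 3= -67218.67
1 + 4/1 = 5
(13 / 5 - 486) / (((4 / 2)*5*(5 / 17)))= -41089 / 250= -164.36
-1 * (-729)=729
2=2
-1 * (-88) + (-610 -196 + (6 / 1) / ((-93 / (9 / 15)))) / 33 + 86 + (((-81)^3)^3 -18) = -767734059544149830911 / 5115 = -150094635296998989.43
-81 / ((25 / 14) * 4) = -567 / 50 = -11.34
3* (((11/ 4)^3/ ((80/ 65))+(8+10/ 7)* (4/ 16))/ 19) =414051/ 136192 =3.04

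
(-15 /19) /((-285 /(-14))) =-14 /361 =-0.04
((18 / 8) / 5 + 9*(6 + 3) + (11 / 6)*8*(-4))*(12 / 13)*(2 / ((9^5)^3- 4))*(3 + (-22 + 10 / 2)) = -38276 / 13382923586151925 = -0.00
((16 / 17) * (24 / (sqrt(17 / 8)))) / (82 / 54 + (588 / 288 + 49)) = 165888 * sqrt(34) / 3281017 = 0.29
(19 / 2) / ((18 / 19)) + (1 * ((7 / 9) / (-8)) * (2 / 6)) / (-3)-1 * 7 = 1969 / 648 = 3.04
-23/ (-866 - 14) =23/ 880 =0.03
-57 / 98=-0.58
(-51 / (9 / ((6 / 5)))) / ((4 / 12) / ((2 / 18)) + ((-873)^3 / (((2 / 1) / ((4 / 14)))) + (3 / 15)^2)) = 1190 / 16633464893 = 0.00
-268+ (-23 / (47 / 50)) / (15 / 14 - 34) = -5790656 / 21667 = -267.26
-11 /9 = -1.22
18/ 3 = 6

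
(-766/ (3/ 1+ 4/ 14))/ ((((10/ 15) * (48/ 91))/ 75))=-18297825/ 368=-49722.35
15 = 15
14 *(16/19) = 224/19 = 11.79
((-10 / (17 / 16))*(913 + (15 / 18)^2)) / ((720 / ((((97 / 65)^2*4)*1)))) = -106.39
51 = 51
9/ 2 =4.50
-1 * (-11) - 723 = -712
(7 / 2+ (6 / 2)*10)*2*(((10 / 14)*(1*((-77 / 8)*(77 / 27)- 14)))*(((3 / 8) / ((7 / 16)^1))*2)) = -428465 / 126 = -3400.52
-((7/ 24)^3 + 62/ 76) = -220789/ 262656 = -0.84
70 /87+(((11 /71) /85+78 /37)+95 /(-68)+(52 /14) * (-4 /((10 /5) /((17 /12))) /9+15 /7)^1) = 284681260201 /34268637060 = 8.31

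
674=674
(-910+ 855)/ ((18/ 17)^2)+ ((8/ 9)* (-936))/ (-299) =-344849/ 7452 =-46.28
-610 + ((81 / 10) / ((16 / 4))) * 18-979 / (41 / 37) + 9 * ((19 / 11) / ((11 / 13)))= -142744431 / 99220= -1438.67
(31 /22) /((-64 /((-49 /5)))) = 1519 /7040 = 0.22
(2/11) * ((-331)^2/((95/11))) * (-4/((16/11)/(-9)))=10846539/190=57087.05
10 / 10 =1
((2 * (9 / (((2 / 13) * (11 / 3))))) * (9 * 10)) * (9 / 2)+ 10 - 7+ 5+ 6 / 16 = 1137977 / 88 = 12931.56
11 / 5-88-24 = -109.80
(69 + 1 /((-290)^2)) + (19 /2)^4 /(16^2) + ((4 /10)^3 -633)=-229126329867 /430592000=-532.12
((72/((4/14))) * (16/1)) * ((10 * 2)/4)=20160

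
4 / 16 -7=-6.75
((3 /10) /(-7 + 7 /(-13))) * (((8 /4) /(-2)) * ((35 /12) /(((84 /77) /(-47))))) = -5.00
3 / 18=1 / 6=0.17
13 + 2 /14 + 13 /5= 551 /35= 15.74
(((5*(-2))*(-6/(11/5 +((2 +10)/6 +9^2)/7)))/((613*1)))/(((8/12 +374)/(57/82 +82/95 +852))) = 698167995/44012708536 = 0.02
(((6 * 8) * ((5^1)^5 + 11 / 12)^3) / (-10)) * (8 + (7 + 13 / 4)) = -3852998025059663 / 1440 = -2675693072958.10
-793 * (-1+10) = -7137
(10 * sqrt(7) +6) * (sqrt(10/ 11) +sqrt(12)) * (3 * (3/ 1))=18 * (3 +5 * sqrt(7)) * (sqrt(110) +22 * sqrt(3))/ 11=1290.45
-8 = -8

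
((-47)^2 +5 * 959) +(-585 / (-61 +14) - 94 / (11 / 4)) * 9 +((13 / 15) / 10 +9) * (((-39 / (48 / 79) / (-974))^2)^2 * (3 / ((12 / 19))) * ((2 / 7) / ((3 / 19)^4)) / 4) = 141260478972855230146071958189 / 20747730883489169198284800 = 6808.48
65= 65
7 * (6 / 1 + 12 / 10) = 252 / 5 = 50.40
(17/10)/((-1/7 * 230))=-119/2300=-0.05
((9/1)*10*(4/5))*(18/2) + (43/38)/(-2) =49205/76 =647.43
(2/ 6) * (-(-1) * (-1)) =-1/ 3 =-0.33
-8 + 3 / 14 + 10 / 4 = -37 / 7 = -5.29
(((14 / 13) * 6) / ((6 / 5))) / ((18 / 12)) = 140 / 39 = 3.59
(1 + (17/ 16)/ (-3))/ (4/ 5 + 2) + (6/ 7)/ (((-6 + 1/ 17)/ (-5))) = 64615/ 67872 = 0.95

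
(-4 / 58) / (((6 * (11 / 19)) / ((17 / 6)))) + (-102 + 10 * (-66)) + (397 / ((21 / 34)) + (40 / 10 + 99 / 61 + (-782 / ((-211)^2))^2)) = -552421918146867179 / 4859827837504794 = -113.67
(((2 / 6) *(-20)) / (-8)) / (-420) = -1 / 504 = -0.00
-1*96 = -96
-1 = -1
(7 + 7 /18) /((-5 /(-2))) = 133 /45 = 2.96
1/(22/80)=40/11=3.64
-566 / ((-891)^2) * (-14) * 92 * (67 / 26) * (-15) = -122108840 / 3440151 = -35.50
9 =9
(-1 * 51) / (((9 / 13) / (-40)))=8840 / 3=2946.67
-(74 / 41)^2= -3.26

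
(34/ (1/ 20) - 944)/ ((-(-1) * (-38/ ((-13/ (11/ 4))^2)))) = 32448/ 209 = 155.25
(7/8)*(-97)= -679/8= -84.88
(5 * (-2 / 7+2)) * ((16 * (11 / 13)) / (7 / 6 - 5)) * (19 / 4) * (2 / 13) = -601920 / 27209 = -22.12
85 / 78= 1.09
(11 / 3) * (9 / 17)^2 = 297 / 289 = 1.03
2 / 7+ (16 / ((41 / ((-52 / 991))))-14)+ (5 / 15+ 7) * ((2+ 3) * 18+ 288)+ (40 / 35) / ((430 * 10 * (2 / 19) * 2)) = 240952921227 / 87356650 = 2758.27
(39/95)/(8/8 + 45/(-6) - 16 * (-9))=78/26125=0.00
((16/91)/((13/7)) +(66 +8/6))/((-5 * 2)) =-17093/2535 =-6.74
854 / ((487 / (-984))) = -1725.54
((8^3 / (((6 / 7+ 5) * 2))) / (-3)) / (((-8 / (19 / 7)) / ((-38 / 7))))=-23104 / 861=-26.83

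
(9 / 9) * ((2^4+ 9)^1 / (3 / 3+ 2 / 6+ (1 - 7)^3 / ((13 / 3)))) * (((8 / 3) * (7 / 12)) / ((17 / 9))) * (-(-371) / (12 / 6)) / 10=-506415 / 64328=-7.87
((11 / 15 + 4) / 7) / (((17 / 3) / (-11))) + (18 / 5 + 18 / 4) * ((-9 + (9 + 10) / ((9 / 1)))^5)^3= -9150025488890720395218733969 / 302482033571151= -30249814776977.21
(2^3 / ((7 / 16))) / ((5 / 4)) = 512 / 35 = 14.63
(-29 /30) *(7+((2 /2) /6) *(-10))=-232 /45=-5.16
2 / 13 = 0.15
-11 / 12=-0.92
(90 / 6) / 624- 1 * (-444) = 92357 / 208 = 444.02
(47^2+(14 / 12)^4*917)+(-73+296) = 5353589 / 1296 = 4130.86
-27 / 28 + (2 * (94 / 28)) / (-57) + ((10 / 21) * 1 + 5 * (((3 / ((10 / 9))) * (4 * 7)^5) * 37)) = 13720139789369 / 1596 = 8596578815.39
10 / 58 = 5 / 29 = 0.17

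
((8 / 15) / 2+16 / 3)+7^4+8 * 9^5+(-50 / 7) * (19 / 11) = 182792711 / 385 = 474786.26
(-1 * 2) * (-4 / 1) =8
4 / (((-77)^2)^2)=4 / 35153041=0.00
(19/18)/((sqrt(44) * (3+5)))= 0.02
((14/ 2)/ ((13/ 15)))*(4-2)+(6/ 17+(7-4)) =4311/ 221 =19.51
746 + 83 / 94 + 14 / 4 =35268 / 47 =750.38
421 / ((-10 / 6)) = -1263 / 5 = -252.60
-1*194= -194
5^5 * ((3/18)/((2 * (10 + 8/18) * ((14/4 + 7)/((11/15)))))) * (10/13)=34375/25662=1.34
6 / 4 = 3 / 2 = 1.50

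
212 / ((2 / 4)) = 424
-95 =-95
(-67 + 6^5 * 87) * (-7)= -4735115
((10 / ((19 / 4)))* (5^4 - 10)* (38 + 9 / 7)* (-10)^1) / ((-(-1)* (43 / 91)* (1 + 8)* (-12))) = 73287500 / 7353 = 9967.02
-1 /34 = -0.03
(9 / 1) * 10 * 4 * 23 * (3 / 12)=2070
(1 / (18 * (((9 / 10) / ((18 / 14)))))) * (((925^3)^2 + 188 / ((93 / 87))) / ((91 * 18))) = 7468592123553938395 / 246078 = 30350507251984.89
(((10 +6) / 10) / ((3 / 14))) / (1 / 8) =896 / 15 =59.73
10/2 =5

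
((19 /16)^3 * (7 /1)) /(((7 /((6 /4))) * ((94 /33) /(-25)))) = -16976025 /770048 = -22.05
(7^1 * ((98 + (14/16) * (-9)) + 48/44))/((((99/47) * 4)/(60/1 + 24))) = 18486181/2904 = 6365.76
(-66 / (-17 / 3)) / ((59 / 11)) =2.17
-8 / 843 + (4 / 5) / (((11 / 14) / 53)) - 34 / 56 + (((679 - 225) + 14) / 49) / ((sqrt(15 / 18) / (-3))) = 69256147 / 1298220 - 1404 * sqrt(30) / 245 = 21.96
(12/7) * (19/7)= 228/49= 4.65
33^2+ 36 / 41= 44685 / 41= 1089.88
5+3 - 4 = 4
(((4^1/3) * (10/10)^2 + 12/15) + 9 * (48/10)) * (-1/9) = -136/27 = -5.04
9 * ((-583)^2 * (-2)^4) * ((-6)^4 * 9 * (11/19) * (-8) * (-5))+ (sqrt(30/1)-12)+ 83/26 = sqrt(30)+ 6530901550014209/494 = 13220448481815.62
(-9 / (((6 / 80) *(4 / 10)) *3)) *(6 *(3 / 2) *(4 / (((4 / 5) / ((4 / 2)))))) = -9000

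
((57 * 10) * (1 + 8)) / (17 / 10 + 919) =1900 / 341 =5.57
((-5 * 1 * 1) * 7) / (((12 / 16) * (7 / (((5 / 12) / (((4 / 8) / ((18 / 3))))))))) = -100 / 3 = -33.33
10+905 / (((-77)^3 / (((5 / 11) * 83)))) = 9.93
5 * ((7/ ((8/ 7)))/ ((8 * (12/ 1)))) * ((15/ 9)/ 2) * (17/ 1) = 20825/ 4608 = 4.52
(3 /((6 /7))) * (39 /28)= 39 /8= 4.88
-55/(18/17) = -935/18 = -51.94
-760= -760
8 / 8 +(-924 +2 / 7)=-6459 / 7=-922.71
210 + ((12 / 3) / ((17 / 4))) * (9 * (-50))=-3630 / 17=-213.53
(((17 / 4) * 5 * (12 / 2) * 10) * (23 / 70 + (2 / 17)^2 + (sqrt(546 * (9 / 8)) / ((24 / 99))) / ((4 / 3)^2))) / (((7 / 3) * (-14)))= -3408075 * sqrt(273) / 25088-311715 / 23324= -2257.89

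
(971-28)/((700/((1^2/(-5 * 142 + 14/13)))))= -12259/6451200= -0.00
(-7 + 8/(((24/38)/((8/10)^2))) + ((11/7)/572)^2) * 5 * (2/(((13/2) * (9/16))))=43988972/14533155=3.03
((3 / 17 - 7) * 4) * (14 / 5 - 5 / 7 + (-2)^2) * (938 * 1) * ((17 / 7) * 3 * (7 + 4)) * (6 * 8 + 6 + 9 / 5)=-121932794016 / 175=-696758822.95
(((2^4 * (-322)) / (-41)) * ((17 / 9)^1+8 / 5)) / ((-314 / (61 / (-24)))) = 19642 / 5535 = 3.55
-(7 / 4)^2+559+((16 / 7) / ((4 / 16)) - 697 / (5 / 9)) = -386131 / 560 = -689.52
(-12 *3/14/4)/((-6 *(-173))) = -3/4844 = -0.00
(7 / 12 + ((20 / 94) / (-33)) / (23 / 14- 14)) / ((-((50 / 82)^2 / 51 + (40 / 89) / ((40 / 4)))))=-1593784527391 / 142586484436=-11.18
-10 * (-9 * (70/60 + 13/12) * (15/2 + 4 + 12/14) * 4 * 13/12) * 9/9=303615/28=10843.39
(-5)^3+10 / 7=-865 / 7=-123.57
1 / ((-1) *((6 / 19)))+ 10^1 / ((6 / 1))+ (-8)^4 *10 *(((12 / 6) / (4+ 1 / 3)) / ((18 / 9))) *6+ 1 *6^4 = 58008.35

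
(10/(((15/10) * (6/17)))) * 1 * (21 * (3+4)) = 8330/3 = 2776.67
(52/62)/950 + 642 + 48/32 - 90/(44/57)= 85346243/161975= 526.91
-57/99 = -19/33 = -0.58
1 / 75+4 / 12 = 26 / 75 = 0.35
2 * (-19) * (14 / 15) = -532 / 15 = -35.47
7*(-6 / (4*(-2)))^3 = 2.95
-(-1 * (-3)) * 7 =-21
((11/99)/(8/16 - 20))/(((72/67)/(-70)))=2345/6318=0.37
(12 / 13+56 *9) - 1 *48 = 5940 / 13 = 456.92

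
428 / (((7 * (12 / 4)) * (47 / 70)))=4280 / 141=30.35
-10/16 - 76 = -613/8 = -76.62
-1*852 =-852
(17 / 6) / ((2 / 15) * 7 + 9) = 85 / 298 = 0.29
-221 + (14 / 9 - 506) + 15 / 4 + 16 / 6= -25885 / 36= -719.03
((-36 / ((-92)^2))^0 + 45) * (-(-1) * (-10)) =-460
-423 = -423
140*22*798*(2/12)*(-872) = -357206080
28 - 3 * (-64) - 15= 205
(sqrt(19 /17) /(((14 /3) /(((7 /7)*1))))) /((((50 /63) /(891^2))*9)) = 2381643*sqrt(323) /1700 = 25178.45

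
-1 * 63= -63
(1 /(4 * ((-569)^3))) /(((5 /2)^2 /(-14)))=14 /4605500225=0.00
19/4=4.75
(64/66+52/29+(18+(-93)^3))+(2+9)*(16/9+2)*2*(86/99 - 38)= -807422.26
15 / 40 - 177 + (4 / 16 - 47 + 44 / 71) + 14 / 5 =-624673 / 2840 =-219.96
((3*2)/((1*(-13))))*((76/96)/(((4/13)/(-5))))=95/16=5.94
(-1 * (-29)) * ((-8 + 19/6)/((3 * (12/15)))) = -58.40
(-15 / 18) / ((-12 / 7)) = 35 / 72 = 0.49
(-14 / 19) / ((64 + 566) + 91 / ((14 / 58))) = -14 / 19133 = -0.00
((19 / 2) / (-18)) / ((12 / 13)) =-247 / 432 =-0.57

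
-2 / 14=-1 / 7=-0.14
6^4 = 1296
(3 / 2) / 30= 1 / 20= 0.05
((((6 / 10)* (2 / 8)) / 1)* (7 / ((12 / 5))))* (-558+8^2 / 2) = -1841 / 8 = -230.12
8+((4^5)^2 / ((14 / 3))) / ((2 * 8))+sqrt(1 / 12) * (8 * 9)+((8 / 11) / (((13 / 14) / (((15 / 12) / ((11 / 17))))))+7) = 12 * sqrt(3)+154814017 / 11011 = 14080.73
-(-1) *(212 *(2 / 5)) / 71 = 424 / 355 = 1.19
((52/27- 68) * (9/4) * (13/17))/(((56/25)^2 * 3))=-1811875/239904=-7.55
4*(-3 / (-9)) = 4 / 3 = 1.33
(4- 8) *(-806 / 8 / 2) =403 / 2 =201.50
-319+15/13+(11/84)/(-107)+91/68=-314348651/993174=-316.51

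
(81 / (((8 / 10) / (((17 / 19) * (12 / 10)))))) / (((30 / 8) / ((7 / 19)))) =19278 / 1805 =10.68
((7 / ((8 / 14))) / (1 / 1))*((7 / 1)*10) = 1715 / 2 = 857.50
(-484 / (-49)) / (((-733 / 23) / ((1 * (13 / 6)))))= -72358 / 107751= -0.67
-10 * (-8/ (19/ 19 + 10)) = 80/ 11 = 7.27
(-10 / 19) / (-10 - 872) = 5 / 8379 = 0.00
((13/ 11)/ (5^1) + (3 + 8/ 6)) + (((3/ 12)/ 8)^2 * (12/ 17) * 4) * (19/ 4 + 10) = 3310613/ 718080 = 4.61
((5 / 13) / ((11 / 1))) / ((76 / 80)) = 100 / 2717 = 0.04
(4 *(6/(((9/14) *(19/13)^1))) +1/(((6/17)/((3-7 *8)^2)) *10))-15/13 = 12156451/14820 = 820.27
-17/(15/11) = -187/15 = -12.47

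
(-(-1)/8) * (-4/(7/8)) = -4/7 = -0.57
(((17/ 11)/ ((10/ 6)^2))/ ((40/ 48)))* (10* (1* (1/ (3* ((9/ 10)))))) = 136/ 55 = 2.47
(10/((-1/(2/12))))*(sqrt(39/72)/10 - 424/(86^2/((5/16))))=1325/44376 - sqrt(78)/72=-0.09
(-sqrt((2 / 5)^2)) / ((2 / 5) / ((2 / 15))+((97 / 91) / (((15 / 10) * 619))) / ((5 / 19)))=-337974 / 2538491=-0.13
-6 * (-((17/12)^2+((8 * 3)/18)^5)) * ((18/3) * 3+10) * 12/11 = 338618/297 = 1140.13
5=5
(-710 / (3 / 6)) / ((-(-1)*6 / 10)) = -7100 / 3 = -2366.67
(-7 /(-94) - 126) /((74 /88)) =-260414 /1739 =-149.75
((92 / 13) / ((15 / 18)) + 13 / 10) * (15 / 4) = 3819 / 104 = 36.72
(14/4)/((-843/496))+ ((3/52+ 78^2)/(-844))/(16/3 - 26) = -3923650957/2293850208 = -1.71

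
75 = 75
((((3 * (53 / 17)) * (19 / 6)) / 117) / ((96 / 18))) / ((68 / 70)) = 35245 / 721344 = 0.05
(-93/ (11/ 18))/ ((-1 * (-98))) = -837/ 539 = -1.55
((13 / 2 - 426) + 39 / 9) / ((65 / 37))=-92167 / 390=-236.33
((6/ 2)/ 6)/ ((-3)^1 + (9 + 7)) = 1/ 26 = 0.04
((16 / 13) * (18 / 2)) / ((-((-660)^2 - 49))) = -144 / 5662163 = -0.00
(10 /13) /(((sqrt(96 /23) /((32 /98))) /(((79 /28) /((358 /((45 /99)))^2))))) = 9875 * sqrt(138) /207448429188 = 0.00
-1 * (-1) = 1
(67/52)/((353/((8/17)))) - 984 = -76764658/78013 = -984.00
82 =82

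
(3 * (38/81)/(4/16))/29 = 152/783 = 0.19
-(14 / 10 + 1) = -12 / 5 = -2.40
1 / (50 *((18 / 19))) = 19 / 900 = 0.02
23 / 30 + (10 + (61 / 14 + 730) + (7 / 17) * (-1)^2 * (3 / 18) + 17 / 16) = 7104347 / 9520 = 746.25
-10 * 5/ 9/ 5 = -10/ 9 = -1.11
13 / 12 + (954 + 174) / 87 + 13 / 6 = 1881 / 116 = 16.22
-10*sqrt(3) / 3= -5.77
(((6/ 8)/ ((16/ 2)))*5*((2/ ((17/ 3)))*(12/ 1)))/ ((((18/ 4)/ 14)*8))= 0.77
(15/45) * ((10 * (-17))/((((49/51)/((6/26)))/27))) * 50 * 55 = -643747500/637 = -1010592.62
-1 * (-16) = 16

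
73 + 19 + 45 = 137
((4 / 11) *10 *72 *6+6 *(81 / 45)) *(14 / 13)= 1217916 / 715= 1703.38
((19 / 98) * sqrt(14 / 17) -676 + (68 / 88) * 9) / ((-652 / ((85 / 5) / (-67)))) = -250223 / 961048 + 19 * sqrt(238) / 4281032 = -0.26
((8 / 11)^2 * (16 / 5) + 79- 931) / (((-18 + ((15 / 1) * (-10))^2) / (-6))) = 514436 / 2266935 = 0.23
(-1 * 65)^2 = 4225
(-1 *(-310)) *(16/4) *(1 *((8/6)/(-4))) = -1240/3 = -413.33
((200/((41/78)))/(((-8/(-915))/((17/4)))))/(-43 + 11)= -15166125/2624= -5779.77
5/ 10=0.50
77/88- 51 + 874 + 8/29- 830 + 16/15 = -16643/3480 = -4.78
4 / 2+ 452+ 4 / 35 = 15894 / 35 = 454.11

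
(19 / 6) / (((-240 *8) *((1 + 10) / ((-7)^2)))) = -931 / 126720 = -0.01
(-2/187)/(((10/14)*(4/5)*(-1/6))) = 21/187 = 0.11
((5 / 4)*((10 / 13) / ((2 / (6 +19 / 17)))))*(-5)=-15125 / 884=-17.11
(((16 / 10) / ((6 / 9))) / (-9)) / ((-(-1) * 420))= -1 / 1575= -0.00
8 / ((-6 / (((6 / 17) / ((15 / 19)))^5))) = -0.02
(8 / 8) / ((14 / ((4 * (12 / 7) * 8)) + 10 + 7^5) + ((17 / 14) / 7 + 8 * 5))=9408 / 158594689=0.00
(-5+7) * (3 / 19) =6 / 19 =0.32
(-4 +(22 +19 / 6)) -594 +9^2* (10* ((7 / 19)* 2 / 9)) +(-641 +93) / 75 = -488133 / 950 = -513.82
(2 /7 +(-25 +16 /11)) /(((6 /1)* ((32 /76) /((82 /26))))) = -465063 /16016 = -29.04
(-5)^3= -125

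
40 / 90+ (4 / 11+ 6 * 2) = 1268 / 99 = 12.81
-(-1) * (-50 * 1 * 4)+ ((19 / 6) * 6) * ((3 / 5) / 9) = -2981 / 15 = -198.73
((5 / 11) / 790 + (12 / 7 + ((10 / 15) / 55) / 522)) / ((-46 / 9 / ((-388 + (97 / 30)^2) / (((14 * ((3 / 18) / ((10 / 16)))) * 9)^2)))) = 27754044272041 / 247352306826240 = 0.11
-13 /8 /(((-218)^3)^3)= 13 /8896074872595699257344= 0.00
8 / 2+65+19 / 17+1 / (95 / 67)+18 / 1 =143449 / 1615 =88.82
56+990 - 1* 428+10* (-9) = 528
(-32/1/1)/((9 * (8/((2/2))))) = -4/9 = -0.44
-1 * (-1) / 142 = 1 / 142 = 0.01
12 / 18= 2 / 3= 0.67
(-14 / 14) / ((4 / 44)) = -11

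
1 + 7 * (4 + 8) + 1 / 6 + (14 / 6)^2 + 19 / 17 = 28069 / 306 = 91.73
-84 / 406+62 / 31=52 / 29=1.79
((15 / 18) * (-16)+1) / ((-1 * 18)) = 37 / 54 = 0.69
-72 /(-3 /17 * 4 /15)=1530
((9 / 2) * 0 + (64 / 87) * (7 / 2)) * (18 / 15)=448 / 145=3.09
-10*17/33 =-170/33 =-5.15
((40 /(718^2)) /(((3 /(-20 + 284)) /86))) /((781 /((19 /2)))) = 65360 /9150551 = 0.01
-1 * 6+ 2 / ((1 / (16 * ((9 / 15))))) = 66 / 5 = 13.20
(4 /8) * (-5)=-2.50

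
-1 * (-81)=81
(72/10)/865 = 36/4325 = 0.01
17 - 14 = 3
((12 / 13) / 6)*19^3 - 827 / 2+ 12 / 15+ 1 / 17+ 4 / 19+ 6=27243117 / 41990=648.80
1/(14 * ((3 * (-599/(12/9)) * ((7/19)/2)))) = -76/264159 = -0.00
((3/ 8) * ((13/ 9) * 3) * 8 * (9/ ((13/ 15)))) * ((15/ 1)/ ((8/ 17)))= 34425/ 8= 4303.12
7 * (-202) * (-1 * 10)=14140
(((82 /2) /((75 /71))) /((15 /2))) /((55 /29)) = 168838 /61875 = 2.73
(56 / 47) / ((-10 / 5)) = -28 / 47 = -0.60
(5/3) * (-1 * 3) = -5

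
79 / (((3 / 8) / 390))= 82160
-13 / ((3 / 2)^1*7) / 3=-26 / 63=-0.41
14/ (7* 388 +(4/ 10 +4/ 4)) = 10/ 1941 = 0.01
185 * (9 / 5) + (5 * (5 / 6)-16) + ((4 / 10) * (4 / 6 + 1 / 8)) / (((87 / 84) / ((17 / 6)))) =322.03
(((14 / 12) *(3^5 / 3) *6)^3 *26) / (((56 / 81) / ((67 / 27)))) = 68044111317 / 4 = 17011027829.25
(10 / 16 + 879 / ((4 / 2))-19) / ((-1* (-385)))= 3369 / 3080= 1.09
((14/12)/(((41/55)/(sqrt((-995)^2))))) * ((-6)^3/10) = -1379070/41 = -33635.85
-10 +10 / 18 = -85 / 9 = -9.44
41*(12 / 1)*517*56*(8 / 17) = 113955072 / 17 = 6703239.53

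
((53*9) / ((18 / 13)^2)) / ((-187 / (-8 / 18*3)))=8957 / 5049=1.77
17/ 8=2.12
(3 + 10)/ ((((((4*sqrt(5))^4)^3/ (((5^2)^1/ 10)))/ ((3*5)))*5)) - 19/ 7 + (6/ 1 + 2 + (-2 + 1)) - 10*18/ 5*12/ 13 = -276194918396451/ 9542041600000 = -28.95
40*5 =200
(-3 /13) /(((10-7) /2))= -2 /13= -0.15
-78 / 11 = -7.09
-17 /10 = -1.70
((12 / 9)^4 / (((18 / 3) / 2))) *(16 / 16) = 256 / 243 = 1.05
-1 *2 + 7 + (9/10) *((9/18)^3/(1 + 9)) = 5.01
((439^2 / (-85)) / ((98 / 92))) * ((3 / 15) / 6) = -4432583 / 62475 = -70.95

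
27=27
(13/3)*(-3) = -13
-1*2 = -2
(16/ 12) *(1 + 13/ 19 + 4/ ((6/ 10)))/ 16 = 119/ 171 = 0.70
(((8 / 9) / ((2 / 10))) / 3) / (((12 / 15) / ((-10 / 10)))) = -50 / 27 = -1.85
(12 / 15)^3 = 64 / 125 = 0.51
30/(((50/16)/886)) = 42528/5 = 8505.60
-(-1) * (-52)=-52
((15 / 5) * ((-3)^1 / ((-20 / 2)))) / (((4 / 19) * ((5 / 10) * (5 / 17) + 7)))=323 / 540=0.60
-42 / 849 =-0.05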